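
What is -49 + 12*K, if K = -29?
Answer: -397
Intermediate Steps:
-49 + 12*K = -49 + 12*(-29) = -49 - 348 = -397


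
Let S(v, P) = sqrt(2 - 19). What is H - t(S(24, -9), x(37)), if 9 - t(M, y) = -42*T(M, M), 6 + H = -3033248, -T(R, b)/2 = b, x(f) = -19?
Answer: -3033263 + 84*I*sqrt(17) ≈ -3.0333e+6 + 346.34*I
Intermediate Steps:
T(R, b) = -2*b
S(v, P) = I*sqrt(17) (S(v, P) = sqrt(-17) = I*sqrt(17))
H = -3033254 (H = -6 - 3033248 = -3033254)
t(M, y) = 9 - 84*M (t(M, y) = 9 - (-42)*(-2*M) = 9 - 84*M)
H - t(S(24, -9), x(37)) = -3033254 - (9 - 84*I*sqrt(17)) = -3033254 + (-9 + 84*I*sqrt(17)) = -3033263 + 84*I*sqrt(17)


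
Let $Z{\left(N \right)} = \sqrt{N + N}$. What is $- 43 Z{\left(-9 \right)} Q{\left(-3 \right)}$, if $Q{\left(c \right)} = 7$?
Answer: $- 903 i \sqrt{2} \approx - 1277.0 i$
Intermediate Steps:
$Z{\left(N \right)} = \sqrt{2} \sqrt{N}$ ($Z{\left(N \right)} = \sqrt{2 N} = \sqrt{2} \sqrt{N}$)
$- 43 Z{\left(-9 \right)} Q{\left(-3 \right)} = - 43 \sqrt{2} \sqrt{-9} \cdot 7 = - 43 \sqrt{2} \cdot 3 i 7 = - 43 \cdot 3 i \sqrt{2} \cdot 7 = - 129 i \sqrt{2} \cdot 7 = - 903 i \sqrt{2}$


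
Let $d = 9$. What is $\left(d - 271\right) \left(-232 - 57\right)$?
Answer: $75718$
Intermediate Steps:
$\left(d - 271\right) \left(-232 - 57\right) = \left(9 - 271\right) \left(-232 - 57\right) = \left(-262\right) \left(-289\right) = 75718$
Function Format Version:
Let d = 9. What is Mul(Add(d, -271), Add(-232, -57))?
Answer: 75718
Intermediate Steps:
Mul(Add(d, -271), Add(-232, -57)) = Mul(Add(9, -271), Add(-232, -57)) = Mul(-262, -289) = 75718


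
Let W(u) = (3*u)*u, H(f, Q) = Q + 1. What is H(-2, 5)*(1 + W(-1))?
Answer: 24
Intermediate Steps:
H(f, Q) = 1 + Q
W(u) = 3*u²
H(-2, 5)*(1 + W(-1)) = (1 + 5)*(1 + 3*(-1)²) = 6*(1 + 3*1) = 6*(1 + 3) = 6*4 = 24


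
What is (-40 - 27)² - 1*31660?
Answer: -27171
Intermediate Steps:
(-40 - 27)² - 1*31660 = (-67)² - 31660 = 4489 - 31660 = -27171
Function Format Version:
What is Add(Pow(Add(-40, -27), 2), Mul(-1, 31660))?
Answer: -27171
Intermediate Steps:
Add(Pow(Add(-40, -27), 2), Mul(-1, 31660)) = Add(Pow(-67, 2), -31660) = Add(4489, -31660) = -27171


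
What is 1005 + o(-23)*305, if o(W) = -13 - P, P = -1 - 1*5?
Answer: -1130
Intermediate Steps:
P = -6 (P = -1 - 5 = -6)
o(W) = -7 (o(W) = -13 - 1*(-6) = -13 + 6 = -7)
1005 + o(-23)*305 = 1005 - 7*305 = 1005 - 2135 = -1130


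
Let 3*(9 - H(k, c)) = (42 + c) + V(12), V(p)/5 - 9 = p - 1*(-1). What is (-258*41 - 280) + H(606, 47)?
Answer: -32746/3 ≈ -10915.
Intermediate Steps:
V(p) = 50 + 5*p (V(p) = 45 + 5*(p - 1*(-1)) = 45 + 5*(p + 1) = 45 + 5*(1 + p) = 45 + (5 + 5*p) = 50 + 5*p)
H(k, c) = -125/3 - c/3 (H(k, c) = 9 - ((42 + c) + (50 + 5*12))/3 = 9 - ((42 + c) + (50 + 60))/3 = 9 - ((42 + c) + 110)/3 = 9 - (152 + c)/3 = 9 + (-152/3 - c/3) = -125/3 - c/3)
(-258*41 - 280) + H(606, 47) = (-258*41 - 280) + (-125/3 - ⅓*47) = (-10578 - 280) + (-125/3 - 47/3) = -10858 - 172/3 = -32746/3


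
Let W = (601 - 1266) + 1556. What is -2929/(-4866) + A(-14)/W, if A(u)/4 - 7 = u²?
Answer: 2186977/1445202 ≈ 1.5133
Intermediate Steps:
A(u) = 28 + 4*u²
W = 891 (W = -665 + 1556 = 891)
-2929/(-4866) + A(-14)/W = -2929/(-4866) + (28 + 4*(-14)²)/891 = -2929*(-1/4866) + (28 + 4*196)*(1/891) = 2929/4866 + (28 + 784)*(1/891) = 2929/4866 + 812*(1/891) = 2929/4866 + 812/891 = 2186977/1445202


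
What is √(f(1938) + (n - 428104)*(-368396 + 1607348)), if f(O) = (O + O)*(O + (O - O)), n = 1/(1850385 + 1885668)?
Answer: 76*I*√142414424499562533411/1245351 ≈ 7.2828e+5*I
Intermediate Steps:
n = 1/3736053 ≈ 2.6766e-7
f(O) = 2*O² (f(O) = (2*O)*(O + 0) = (2*O)*O = 2*O²)
√(f(1938) + (n - 428104)*(-368396 + 1607348)) = √(2*1938² + (1/3736053 - 428104)*(-368396 + 1607348)) = √(2*3755844 - 1599419233511/3736053*1238952) = √(7511688 - 660534552732306824/1245351) = √(-660525198044144336/1245351) = 76*I*√142414424499562533411/1245351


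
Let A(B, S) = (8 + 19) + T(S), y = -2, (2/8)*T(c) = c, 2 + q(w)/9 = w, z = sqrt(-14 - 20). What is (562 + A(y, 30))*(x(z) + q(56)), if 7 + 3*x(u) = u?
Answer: 1028759/3 + 709*I*sqrt(34)/3 ≈ 3.4292e+5 + 1378.0*I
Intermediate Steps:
z = I*sqrt(34) (z = sqrt(-34) = I*sqrt(34) ≈ 5.8309*I)
q(w) = -18 + 9*w
x(u) = -7/3 + u/3
T(c) = 4*c
A(B, S) = 27 + 4*S (A(B, S) = (8 + 19) + 4*S = 27 + 4*S)
(562 + A(y, 30))*(x(z) + q(56)) = (562 + (27 + 4*30))*((-7/3 + (I*sqrt(34))/3) + (-18 + 9*56)) = (562 + (27 + 120))*((-7/3 + I*sqrt(34)/3) + (-18 + 504)) = (562 + 147)*((-7/3 + I*sqrt(34)/3) + 486) = 709*(1451/3 + I*sqrt(34)/3) = 1028759/3 + 709*I*sqrt(34)/3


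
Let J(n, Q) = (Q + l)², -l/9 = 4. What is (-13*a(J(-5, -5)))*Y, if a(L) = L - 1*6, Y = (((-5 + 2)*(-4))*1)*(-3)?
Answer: 783900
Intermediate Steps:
l = -36 (l = -9*4 = -36)
Y = -36 (Y = (-3*(-4)*1)*(-3) = (12*1)*(-3) = 12*(-3) = -36)
J(n, Q) = (-36 + Q)² (J(n, Q) = (Q - 36)² = (-36 + Q)²)
a(L) = -6 + L (a(L) = L - 6 = -6 + L)
(-13*a(J(-5, -5)))*Y = -13*(-6 + (-36 - 5)²)*(-36) = -13*(-6 + (-41)²)*(-36) = -13*(-6 + 1681)*(-36) = -13*1675*(-36) = -21775*(-36) = 783900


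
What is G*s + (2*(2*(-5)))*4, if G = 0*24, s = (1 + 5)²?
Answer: -80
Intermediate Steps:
s = 36 (s = 6² = 36)
G = 0
G*s + (2*(2*(-5)))*4 = 0*36 + (2*(2*(-5)))*4 = 0 + (2*(-10))*4 = 0 - 20*4 = 0 - 80 = -80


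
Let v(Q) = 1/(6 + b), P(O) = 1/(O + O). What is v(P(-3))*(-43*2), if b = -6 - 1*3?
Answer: 86/3 ≈ 28.667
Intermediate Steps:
b = -9 (b = -6 - 3 = -9)
P(O) = 1/(2*O)
v(Q) = -⅓ (v(Q) = 1/(6 - 9) = 1/(-3) = -⅓)
v(P(-3))*(-43*2) = -(-43)*2/3 = -⅓*(-86) = 86/3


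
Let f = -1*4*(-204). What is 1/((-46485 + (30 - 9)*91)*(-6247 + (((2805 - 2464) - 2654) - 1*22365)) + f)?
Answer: 1/1378451766 ≈ 7.2545e-10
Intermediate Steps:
f = 816 (f = -4*(-204) = 816)
1/((-46485 + (30 - 9)*91)*(-6247 + (((2805 - 2464) - 2654) - 1*22365)) + f) = 1/((-46485 + (30 - 9)*91)*(-6247 + (((2805 - 2464) - 2654) - 1*22365)) + 816) = 1/((-46485 + 21*91)*(-6247 + ((341 - 2654) - 22365)) + 816) = 1/((-46485 + 1911)*(-6247 + (-2313 - 22365)) + 816) = 1/(-44574*(-6247 - 24678) + 816) = 1/(-44574*(-30925) + 816) = 1/(1378450950 + 816) = 1/1378451766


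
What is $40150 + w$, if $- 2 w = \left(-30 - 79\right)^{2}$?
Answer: $\frac{68419}{2} \approx 34210.0$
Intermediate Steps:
$w = - \frac{11881}{2}$ ($w = - \frac{\left(-30 - 79\right)^{2}}{2} = - \frac{\left(-109\right)^{2}}{2} = \left(- \frac{1}{2}\right) 11881 = - \frac{11881}{2} \approx -5940.5$)
$40150 + w = 40150 - \frac{11881}{2} = \frac{68419}{2}$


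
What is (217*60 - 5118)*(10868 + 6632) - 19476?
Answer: 138265524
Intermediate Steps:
(217*60 - 5118)*(10868 + 6632) - 19476 = (13020 - 5118)*17500 - 19476 = 7902*17500 - 19476 = 138285000 - 19476 = 138265524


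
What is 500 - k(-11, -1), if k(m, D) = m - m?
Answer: 500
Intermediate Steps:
k(m, D) = 0
500 - k(-11, -1) = 500 - 1*0 = 500 + 0 = 500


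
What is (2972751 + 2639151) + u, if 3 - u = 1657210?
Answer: 3954695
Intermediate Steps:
u = -1657207 (u = 3 - 1*1657210 = 3 - 1657210 = -1657207)
(2972751 + 2639151) + u = (2972751 + 2639151) - 1657207 = 5611902 - 1657207 = 3954695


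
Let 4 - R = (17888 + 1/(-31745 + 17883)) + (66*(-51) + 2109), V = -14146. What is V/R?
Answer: 17826532/20953043 ≈ 0.85079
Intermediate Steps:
R = -230483473/13862 (R = 4 - ((17888 + 1/(-31745 + 17883)) + (66*(-51) + 2109)) = 4 - ((17888 + 1/(-13862)) + (-3366 + 2109)) = 4 - ((17888 - 1/13862) - 1257) = 4 - (247963455/13862 - 1257) = 4 - 1*230538921/13862 = 4 - 230538921/13862 = -230483473/13862 ≈ -16627.)
V/R = -14146/(-230483473/13862) = -14146*(-13862/230483473) = 17826532/20953043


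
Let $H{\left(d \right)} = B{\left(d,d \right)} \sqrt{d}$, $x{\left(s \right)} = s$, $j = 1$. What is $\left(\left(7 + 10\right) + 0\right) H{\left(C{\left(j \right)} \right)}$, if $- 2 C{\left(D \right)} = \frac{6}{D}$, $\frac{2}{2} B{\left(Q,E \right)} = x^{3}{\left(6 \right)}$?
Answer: $3672 i \sqrt{3} \approx 6360.1 i$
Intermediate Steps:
$B{\left(Q,E \right)} = 216$ ($B{\left(Q,E \right)} = 6^{3} = 216$)
$C{\left(D \right)} = - \frac{3}{D}$ ($C{\left(D \right)} = - \frac{6 \frac{1}{D}}{2} = - \frac{3}{D}$)
$H{\left(d \right)} = 216 \sqrt{d}$
$\left(\left(7 + 10\right) + 0\right) H{\left(C{\left(j \right)} \right)} = \left(\left(7 + 10\right) + 0\right) 216 \sqrt{- \frac{3}{1}} = \left(17 + 0\right) 216 \sqrt{\left(-3\right) 1} = 17 \cdot 216 \sqrt{-3} = 17 \cdot 216 i \sqrt{3} = 3672 i \sqrt{3}$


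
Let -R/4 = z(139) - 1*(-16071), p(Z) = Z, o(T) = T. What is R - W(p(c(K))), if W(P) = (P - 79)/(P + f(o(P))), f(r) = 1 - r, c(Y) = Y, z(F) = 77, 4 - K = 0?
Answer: -64517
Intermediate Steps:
K = 4 (K = 4 - 1*0 = 4 + 0 = 4)
W(P) = -79 + P (W(P) = (P - 79)/(P + (1 - P)) = (-79 + P)/1 = (-79 + P)*1 = -79 + P)
R = -64592 (R = -4*(77 - 1*(-16071)) = -4*(77 + 16071) = -4*16148 = -64592)
R - W(p(c(K))) = -64592 - (-79 + 4) = -64592 - 1*(-75) = -64592 + 75 = -64517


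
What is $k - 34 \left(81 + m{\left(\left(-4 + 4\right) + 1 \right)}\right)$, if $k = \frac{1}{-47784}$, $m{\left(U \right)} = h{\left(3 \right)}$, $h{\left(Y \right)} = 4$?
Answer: $- \frac{138095761}{47784} \approx -2890.0$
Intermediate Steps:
$m{\left(U \right)} = 4$
$k = - \frac{1}{47784} \approx -2.0928 \cdot 10^{-5}$
$k - 34 \left(81 + m{\left(\left(-4 + 4\right) + 1 \right)}\right) = - \frac{1}{47784} - 34 \left(81 + 4\right) = - \frac{1}{47784} - 34 \cdot 85 = - \frac{1}{47784} - 2890 = - \frac{138095761}{47784}$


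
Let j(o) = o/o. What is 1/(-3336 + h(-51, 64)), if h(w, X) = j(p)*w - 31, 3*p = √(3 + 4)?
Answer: -1/3418 ≈ -0.00029257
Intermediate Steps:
p = √7/3 (p = √(3 + 4)/3 = √7/3 ≈ 0.88192)
j(o) = 1
h(w, X) = -31 + w (h(w, X) = 1*w - 31 = w - 31 = -31 + w)
1/(-3336 + h(-51, 64)) = 1/(-3336 + (-31 - 51)) = 1/(-3336 - 82) = 1/(-3418) = -1/3418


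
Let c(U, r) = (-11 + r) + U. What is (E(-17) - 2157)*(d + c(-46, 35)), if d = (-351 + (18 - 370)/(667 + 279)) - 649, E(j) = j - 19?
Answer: 2242062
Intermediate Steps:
E(j) = -19 + j
d = -43016/43 (d = (-351 - 352/946) - 649 = (-351 - 352*1/946) - 649 = (-351 - 16/43) - 649 = -15109/43 - 649 = -43016/43 ≈ -1000.4)
c(U, r) = -11 + U + r
(E(-17) - 2157)*(d + c(-46, 35)) = ((-19 - 17) - 2157)*(-43016/43 + (-11 - 46 + 35)) = (-36 - 2157)*(-43016/43 - 22) = -2193*(-43962/43) = 2242062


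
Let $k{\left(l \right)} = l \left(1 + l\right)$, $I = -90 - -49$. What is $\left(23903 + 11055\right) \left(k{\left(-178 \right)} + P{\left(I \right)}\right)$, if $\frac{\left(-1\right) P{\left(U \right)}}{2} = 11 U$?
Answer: $1132918864$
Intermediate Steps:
$I = -41$ ($I = -90 + 49 = -41$)
$P{\left(U \right)} = - 22 U$ ($P{\left(U \right)} = - 2 \cdot 11 U = - 22 U$)
$\left(23903 + 11055\right) \left(k{\left(-178 \right)} + P{\left(I \right)}\right) = \left(23903 + 11055\right) \left(- 178 \left(1 - 178\right) - -902\right) = 34958 \left(\left(-178\right) \left(-177\right) + 902\right) = 34958 \left(31506 + 902\right) = 34958 \cdot 32408 = 1132918864$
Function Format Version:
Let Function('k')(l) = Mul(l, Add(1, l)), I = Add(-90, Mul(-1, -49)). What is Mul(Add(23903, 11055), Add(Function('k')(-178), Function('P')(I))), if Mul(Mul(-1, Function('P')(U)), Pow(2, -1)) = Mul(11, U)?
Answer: 1132918864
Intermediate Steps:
I = -41 (I = Add(-90, 49) = -41)
Function('P')(U) = Mul(-22, U) (Function('P')(U) = Mul(-2, Mul(11, U)) = Mul(-22, U))
Mul(Add(23903, 11055), Add(Function('k')(-178), Function('P')(I))) = Mul(Add(23903, 11055), Add(Mul(-178, Add(1, -178)), Mul(-22, -41))) = Mul(34958, Add(Mul(-178, -177), 902)) = Mul(34958, Add(31506, 902)) = Mul(34958, 32408) = 1132918864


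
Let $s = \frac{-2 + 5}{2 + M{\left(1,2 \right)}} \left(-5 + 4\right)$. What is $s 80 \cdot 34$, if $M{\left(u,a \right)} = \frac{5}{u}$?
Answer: $- \frac{8160}{7} \approx -1165.7$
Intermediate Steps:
$s = - \frac{3}{7}$ ($s = \frac{-2 + 5}{2 + \frac{5}{1}} \left(-5 + 4\right) = \frac{3}{2 + 5 \cdot 1} \left(-1\right) = \frac{3}{2 + 5} \left(-1\right) = \frac{3}{7} \left(-1\right) = - \frac{3}{7} \approx -0.42857$)
$s 80 \cdot 34 = \left(- \frac{3}{7}\right) 80 \cdot 34 = \left(- \frac{240}{7}\right) 34 = - \frac{8160}{7}$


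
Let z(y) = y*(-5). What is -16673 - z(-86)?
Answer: -17103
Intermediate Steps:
z(y) = -5*y
-16673 - z(-86) = -16673 - (-5)*(-86) = -16673 - 1*430 = -16673 - 430 = -17103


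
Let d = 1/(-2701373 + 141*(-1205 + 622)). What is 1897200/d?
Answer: -5281000387200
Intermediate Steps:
d = -1/2783576 (d = 1/(-2701373 + 141*(-583)) = 1/(-2701373 - 82203) = 1/(-2783576) = -1/2783576 ≈ -3.5925e-7)
1897200/d = 1897200/(-1/2783576) = 1897200*(-2783576) = -5281000387200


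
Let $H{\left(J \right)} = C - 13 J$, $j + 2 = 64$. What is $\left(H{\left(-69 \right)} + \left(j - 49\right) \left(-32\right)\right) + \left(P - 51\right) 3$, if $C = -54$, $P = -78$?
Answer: $40$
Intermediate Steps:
$j = 62$ ($j = -2 + 64 = 62$)
$H{\left(J \right)} = -54 - 13 J$
$\left(H{\left(-69 \right)} + \left(j - 49\right) \left(-32\right)\right) + \left(P - 51\right) 3 = \left(\left(-54 - -897\right) + \left(62 - 49\right) \left(-32\right)\right) + \left(-78 - 51\right) 3 = \left(\left(-54 + 897\right) + 13 \left(-32\right)\right) - 387 = \left(843 - 416\right) - 387 = 427 - 387 = 40$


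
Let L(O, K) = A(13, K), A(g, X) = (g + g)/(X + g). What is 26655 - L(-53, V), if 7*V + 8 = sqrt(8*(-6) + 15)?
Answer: 92245402/3461 + 91*I*sqrt(33)/3461 ≈ 26653.0 + 0.15104*I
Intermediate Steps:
A(g, X) = 2*g/(X + g) (A(g, X) = (2*g)/(X + g) = 2*g/(X + g))
V = -8/7 + I*sqrt(33)/7 (V = -8/7 + sqrt(8*(-6) + 15)/7 = -8/7 + sqrt(-48 + 15)/7 = -8/7 + sqrt(-33)/7 = -8/7 + (I*sqrt(33))/7 = -8/7 + I*sqrt(33)/7 ≈ -1.1429 + 0.82065*I)
L(O, K) = 26/(13 + K) (L(O, K) = 2*13/(K + 13) = 2*13/(13 + K) = 26/(13 + K))
26655 - L(-53, V) = 26655 - 26/(13 + (-8/7 + I*sqrt(33)/7)) = 26655 - 26/(83/7 + I*sqrt(33)/7)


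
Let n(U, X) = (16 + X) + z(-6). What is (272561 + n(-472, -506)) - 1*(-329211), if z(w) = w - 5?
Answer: 601271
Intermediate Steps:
z(w) = -5 + w
n(U, X) = 5 + X (n(U, X) = (16 + X) + (-5 - 6) = (16 + X) - 11 = 5 + X)
(272561 + n(-472, -506)) - 1*(-329211) = (272561 + (5 - 506)) - 1*(-329211) = (272561 - 501) + 329211 = 272060 + 329211 = 601271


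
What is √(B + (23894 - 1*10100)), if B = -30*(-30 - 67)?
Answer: 24*√29 ≈ 129.24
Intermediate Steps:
B = 2910 (B = -30*(-97) = 2910)
√(B + (23894 - 1*10100)) = √(2910 + (23894 - 1*10100)) = √(2910 + (23894 - 10100)) = √(2910 + 13794) = √16704 = 24*√29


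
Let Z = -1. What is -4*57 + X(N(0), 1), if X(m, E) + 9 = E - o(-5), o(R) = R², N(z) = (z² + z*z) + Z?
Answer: -261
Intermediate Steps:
N(z) = -1 + 2*z² (N(z) = (z² + z*z) - 1 = (z² + z²) - 1 = 2*z² - 1 = -1 + 2*z²)
X(m, E) = -34 + E (X(m, E) = -9 + (E - 1*(-5)²) = -9 + (E - 1*25) = -9 + (E - 25) = -9 + (-25 + E) = -34 + E)
-4*57 + X(N(0), 1) = -4*57 + (-34 + 1) = -228 - 33 = -261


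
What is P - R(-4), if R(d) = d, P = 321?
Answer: 325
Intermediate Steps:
P - R(-4) = 321 - 1*(-4) = 321 + 4 = 325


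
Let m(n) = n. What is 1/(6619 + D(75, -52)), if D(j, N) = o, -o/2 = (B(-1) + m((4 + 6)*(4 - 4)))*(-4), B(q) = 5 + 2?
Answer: 1/6675 ≈ 0.00014981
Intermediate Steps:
B(q) = 7
o = 56 (o = -2*(7 + (4 + 6)*(4 - 4))*(-4) = -2*(7 + 10*0)*(-4) = -2*(7 + 0)*(-4) = -14*(-4) = -2*(-28) = 56)
D(j, N) = 56
1/(6619 + D(75, -52)) = 1/(6619 + 56) = 1/6675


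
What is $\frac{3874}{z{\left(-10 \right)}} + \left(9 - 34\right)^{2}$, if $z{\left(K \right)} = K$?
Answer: $\frac{1188}{5} \approx 237.6$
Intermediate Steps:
$\frac{3874}{z{\left(-10 \right)}} + \left(9 - 34\right)^{2} = \frac{3874}{-10} + \left(9 - 34\right)^{2} = 3874 \left(- \frac{1}{10}\right) + \left(-25\right)^{2} = - \frac{1937}{5} + 625 = \frac{1188}{5}$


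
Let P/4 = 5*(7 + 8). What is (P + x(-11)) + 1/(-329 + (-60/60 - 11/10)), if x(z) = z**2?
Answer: 1393921/3311 ≈ 421.00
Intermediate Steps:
P = 300 (P = 4*(5*(7 + 8)) = 4*(5*15) = 4*75 = 300)
(P + x(-11)) + 1/(-329 + (-60/60 - 11/10)) = (300 + (-11)**2) + 1/(-329 + (-60/60 - 11/10)) = (300 + 121) + 1/(-329 + (-60*1/60 - 11*1/10)) = 421 + 1/(-329 + (-1 - 11/10)) = 421 + 1/(-329 - 21/10) = 421 + 1/(-3311/10) = 421 - 10/3311 = 1393921/3311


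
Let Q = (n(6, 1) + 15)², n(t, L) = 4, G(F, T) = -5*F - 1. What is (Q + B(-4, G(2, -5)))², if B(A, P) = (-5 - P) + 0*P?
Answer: 134689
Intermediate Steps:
G(F, T) = -1 - 5*F
B(A, P) = -5 - P (B(A, P) = (-5 - P) + 0 = -5 - P)
Q = 361 (Q = (4 + 15)² = 19² = 361)
(Q + B(-4, G(2, -5)))² = (361 + (-5 - (-1 - 5*2)))² = (361 + (-5 - (-1 - 10)))² = (361 + (-5 - 1*(-11)))² = (361 + (-5 + 11))² = (361 + 6)² = 367² = 134689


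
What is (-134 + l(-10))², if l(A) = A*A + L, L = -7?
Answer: 1681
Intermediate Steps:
l(A) = -7 + A² (l(A) = A*A - 7 = A² - 7 = -7 + A²)
(-134 + l(-10))² = (-134 + (-7 + (-10)²))² = (-134 + (-7 + 100))² = (-134 + 93)² = (-41)² = 1681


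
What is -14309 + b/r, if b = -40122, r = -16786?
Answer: -120075376/8393 ≈ -14307.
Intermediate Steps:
-14309 + b/r = -14309 - 40122/(-16786) = -14309 - 40122*(-1/16786) = -14309 + 20061/8393 = -120075376/8393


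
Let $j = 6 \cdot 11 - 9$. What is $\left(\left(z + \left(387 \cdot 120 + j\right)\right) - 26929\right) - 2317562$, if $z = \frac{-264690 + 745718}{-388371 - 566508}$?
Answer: $- \frac{2194306693754}{954879} \approx -2.298 \cdot 10^{6}$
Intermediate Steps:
$j = 57$ ($j = 66 - 9 = 57$)
$z = - \frac{481028}{954879}$ ($z = \frac{481028}{-954879} = 481028 \left(- \frac{1}{954879}\right) = - \frac{481028}{954879} \approx -0.50376$)
$\left(\left(z + \left(387 \cdot 120 + j\right)\right) - 26929\right) - 2317562 = \left(\left(- \frac{481028}{954879} + \left(387 \cdot 120 + 57\right)\right) - 26929\right) - 2317562 = \left(\left(- \frac{481028}{954879} + \left(46440 + 57\right)\right) - 26929\right) - 2317562 = \left(\left(- \frac{481028}{954879} + 46497\right) - 26929\right) - 2317562 = \left(\frac{44398527835}{954879} - 26929\right) - 2317562 = \frac{18684591244}{954879} - 2317562 = - \frac{2194306693754}{954879}$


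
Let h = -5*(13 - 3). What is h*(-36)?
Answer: 1800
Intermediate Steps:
h = -50 (h = -5*10 = -50)
h*(-36) = -50*(-36) = 1800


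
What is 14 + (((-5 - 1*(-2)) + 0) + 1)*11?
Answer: -8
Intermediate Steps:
14 + (((-5 - 1*(-2)) + 0) + 1)*11 = 14 + (((-5 + 2) + 0) + 1)*11 = 14 + ((-3 + 0) + 1)*11 = 14 + (-3 + 1)*11 = 14 - 2*11 = 14 - 22 = -8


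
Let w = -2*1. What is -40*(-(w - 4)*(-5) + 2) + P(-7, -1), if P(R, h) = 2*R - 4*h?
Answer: 1110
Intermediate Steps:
w = -2
P(R, h) = -4*h + 2*R
-40*(-(w - 4)*(-5) + 2) + P(-7, -1) = -40*(-(-2 - 4)*(-5) + 2) + (-4*(-1) + 2*(-7)) = -40*(-1*(-6)*(-5) + 2) + (4 - 14) = -40*(6*(-5) + 2) - 10 = -40*(-30 + 2) - 10 = -40*(-28) - 10 = 1120 - 10 = 1110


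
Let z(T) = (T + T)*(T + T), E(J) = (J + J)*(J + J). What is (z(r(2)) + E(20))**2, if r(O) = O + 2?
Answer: 2768896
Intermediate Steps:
E(J) = 4*J**2 (E(J) = (2*J)*(2*J) = 4*J**2)
r(O) = 2 + O
z(T) = 4*T**2 (z(T) = (2*T)*(2*T) = 4*T**2)
(z(r(2)) + E(20))**2 = (4*(2 + 2)**2 + 4*20**2)**2 = (4*4**2 + 4*400)**2 = (4*16 + 1600)**2 = (64 + 1600)**2 = 1664**2 = 2768896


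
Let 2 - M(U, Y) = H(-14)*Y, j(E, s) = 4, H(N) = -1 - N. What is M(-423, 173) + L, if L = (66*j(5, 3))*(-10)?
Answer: -4887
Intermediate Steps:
M(U, Y) = 2 - 13*Y (M(U, Y) = 2 - (-1 - 1*(-14))*Y = 2 - (-1 + 14)*Y = 2 - 13*Y)
L = -2640 (L = (66*4)*(-10) = 264*(-10) = -2640)
M(-423, 173) + L = (2 - 13*173) - 2640 = (2 - 2249) - 2640 = -2247 - 2640 = -4887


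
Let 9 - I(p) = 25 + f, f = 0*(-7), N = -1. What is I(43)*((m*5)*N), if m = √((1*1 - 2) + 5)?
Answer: 160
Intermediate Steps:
f = 0
m = 2 (m = √((1 - 2) + 5) = √(-1 + 5) = √4 = 2)
I(p) = -16 (I(p) = 9 - (25 + 0) = 9 - 1*25 = 9 - 25 = -16)
I(43)*((m*5)*N) = -16*2*5*(-1) = -160*(-1) = -16*(-10) = 160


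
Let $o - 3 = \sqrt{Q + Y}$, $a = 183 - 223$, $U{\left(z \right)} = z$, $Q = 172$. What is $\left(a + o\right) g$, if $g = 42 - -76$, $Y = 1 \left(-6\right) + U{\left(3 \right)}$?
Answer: $-2832$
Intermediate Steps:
$Y = -3$ ($Y = 1 \left(-6\right) + 3 = -6 + 3 = -3$)
$a = -40$
$o = 16$ ($o = 3 + \sqrt{172 - 3} = 3 + \sqrt{169} = 3 + 13 = 16$)
$g = 118$ ($g = 42 + 76 = 118$)
$\left(a + o\right) g = \left(-40 + 16\right) 118 = \left(-24\right) 118 = -2832$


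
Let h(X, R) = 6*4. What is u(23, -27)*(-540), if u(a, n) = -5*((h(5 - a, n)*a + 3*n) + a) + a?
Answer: 1321380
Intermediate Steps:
h(X, R) = 24
u(a, n) = -124*a - 15*n (u(a, n) = -5*((24*a + 3*n) + a) + a = -5*((3*n + 24*a) + a) + a = -5*(3*n + 25*a) + a = (-125*a - 15*n) + a = -124*a - 15*n)
u(23, -27)*(-540) = (-124*23 - 15*(-27))*(-540) = (-2852 + 405)*(-540) = -2447*(-540) = 1321380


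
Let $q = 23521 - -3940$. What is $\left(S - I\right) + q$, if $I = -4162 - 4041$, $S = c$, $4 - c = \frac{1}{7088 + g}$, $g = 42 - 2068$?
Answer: $\frac{180551415}{5062} \approx 35668.0$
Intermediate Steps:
$g = -2026$ ($g = 42 - 2068 = -2026$)
$c = \frac{20247}{5062}$ ($c = 4 - \frac{1}{7088 - 2026} = 4 - \frac{1}{5062} = \frac{20247}{5062} \approx 3.9998$)
$S = \frac{20247}{5062} \approx 3.9998$
$I = -8203$
$q = 27461$ ($q = 23521 + 3940 = 27461$)
$\left(S - I\right) + q = \left(\frac{20247}{5062} - -8203\right) + 27461 = \left(\frac{20247}{5062} + 8203\right) + 27461 = \frac{41543833}{5062} + 27461 = \frac{180551415}{5062}$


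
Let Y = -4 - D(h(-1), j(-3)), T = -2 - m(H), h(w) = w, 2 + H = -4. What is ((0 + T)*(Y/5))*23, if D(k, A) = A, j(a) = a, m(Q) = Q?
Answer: -92/5 ≈ -18.400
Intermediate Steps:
H = -6 (H = -2 - 4 = -6)
T = 4 (T = -2 - 1*(-6) = -2 + 6 = 4)
Y = -1 (Y = -4 - 1*(-3) = -4 + 3 = -1)
((0 + T)*(Y/5))*23 = ((0 + 4)*(-1/5))*23 = (4*(-1*⅕))*23 = (4*(-⅕))*23 = -⅘*23 = -92/5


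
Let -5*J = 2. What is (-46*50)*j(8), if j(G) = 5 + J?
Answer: -10580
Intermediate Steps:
J = -⅖ (J = -⅕*2 = -⅖ ≈ -0.40000)
j(G) = 23/5 (j(G) = 5 - ⅖ = 23/5)
(-46*50)*j(8) = -46*50*(23/5) = -2300*23/5 = -10580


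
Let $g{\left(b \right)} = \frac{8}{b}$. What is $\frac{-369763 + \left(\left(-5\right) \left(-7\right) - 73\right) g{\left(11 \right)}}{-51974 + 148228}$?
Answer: $- \frac{4067697}{1058794} \approx -3.8418$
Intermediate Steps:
$\frac{-369763 + \left(\left(-5\right) \left(-7\right) - 73\right) g{\left(11 \right)}}{-51974 + 148228} = \frac{-369763 + \left(\left(-5\right) \left(-7\right) - 73\right) \frac{8}{11}}{-51974 + 148228} = \frac{-369763 + \left(35 - 73\right) 8 \cdot \frac{1}{11}}{96254} = \left(-369763 - \frac{304}{11}\right) \frac{1}{96254} = \left(- \frac{4067697}{11}\right) \frac{1}{96254} = - \frac{4067697}{1058794}$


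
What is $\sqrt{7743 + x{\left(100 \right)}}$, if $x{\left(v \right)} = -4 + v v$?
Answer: $9 \sqrt{219} \approx 133.19$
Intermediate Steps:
$x{\left(v \right)} = -4 + v^{2}$
$\sqrt{7743 + x{\left(100 \right)}} = \sqrt{7743 - \left(4 - 100^{2}\right)} = \sqrt{7743 + \left(-4 + 10000\right)} = \sqrt{7743 + 9996} = \sqrt{17739} = 9 \sqrt{219}$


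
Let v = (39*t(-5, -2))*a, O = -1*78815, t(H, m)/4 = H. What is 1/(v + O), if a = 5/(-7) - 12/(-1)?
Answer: -7/613325 ≈ -1.1413e-5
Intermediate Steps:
t(H, m) = 4*H
a = 79/7 (a = 5*(-⅐) - 12*(-1) = -5/7 + 12 = 79/7 ≈ 11.286)
O = -78815
v = -61620/7 (v = (39*(4*(-5)))*(79/7) = (39*(-20))*(79/7) = -780*79/7 = -61620/7 ≈ -8802.9)
1/(v + O) = 1/(-61620/7 - 78815) = 1/(-613325/7) = -7/613325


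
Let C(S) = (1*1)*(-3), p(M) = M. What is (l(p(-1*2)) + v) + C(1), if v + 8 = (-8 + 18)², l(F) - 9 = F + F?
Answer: 94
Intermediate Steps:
l(F) = 9 + 2*F (l(F) = 9 + (F + F) = 9 + 2*F)
v = 92 (v = -8 + (-8 + 18)² = -8 + 10² = -8 + 100 = 92)
C(S) = -3 (C(S) = 1*(-3) = -3)
(l(p(-1*2)) + v) + C(1) = ((9 + 2*(-1*2)) + 92) - 3 = ((9 + 2*(-2)) + 92) - 3 = ((9 - 4) + 92) - 3 = (5 + 92) - 3 = 97 - 3 = 94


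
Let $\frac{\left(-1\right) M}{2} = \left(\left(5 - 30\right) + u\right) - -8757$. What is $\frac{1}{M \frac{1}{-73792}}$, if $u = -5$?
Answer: $\frac{36896}{8727} \approx 4.2278$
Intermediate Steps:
$M = -17454$ ($M = - 2 \left(\left(\left(5 - 30\right) - 5\right) - -8757\right) = - 2 \left(\left(-25 - 5\right) + 8757\right) = - 2 \left(-30 + 8757\right) = \left(-2\right) 8727 = -17454$)
$\frac{1}{M \frac{1}{-73792}} = \frac{1}{\left(-17454\right) \frac{1}{-73792}} = \frac{1}{\left(-17454\right) \left(- \frac{1}{73792}\right)} = \frac{1}{\frac{8727}{36896}} = \frac{36896}{8727}$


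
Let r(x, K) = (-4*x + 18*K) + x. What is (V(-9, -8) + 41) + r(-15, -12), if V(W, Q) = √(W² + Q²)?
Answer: -130 + √145 ≈ -117.96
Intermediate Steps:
V(W, Q) = √(Q² + W²)
r(x, K) = -3*x + 18*K
(V(-9, -8) + 41) + r(-15, -12) = (√((-8)² + (-9)²) + 41) + (-3*(-15) + 18*(-12)) = (√(64 + 81) + 41) + (45 - 216) = (√145 + 41) - 171 = (41 + √145) - 171 = -130 + √145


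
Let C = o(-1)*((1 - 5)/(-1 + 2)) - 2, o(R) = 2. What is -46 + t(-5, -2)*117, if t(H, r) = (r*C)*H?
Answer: -11746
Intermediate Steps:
C = -10 (C = 2*((1 - 5)/(-1 + 2)) - 2 = 2*(-4/1) - 2 = 2*(-4*1) - 2 = 2*(-4) - 2 = -8 - 2 = -10)
t(H, r) = -10*H*r (t(H, r) = (r*(-10))*H = (-10*r)*H = -10*H*r)
-46 + t(-5, -2)*117 = -46 - 10*(-5)*(-2)*117 = -46 - 100*117 = -46 - 11700 = -11746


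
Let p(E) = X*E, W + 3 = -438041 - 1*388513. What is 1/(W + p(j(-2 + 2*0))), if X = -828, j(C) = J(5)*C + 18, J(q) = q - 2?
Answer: -1/836493 ≈ -1.1955e-6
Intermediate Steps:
J(q) = -2 + q
j(C) = 18 + 3*C (j(C) = (-2 + 5)*C + 18 = 3*C + 18 = 18 + 3*C)
W = -826557 (W = -3 + (-438041 - 1*388513) = -3 + (-438041 - 388513) = -3 - 826554 = -826557)
p(E) = -828*E
1/(W + p(j(-2 + 2*0))) = 1/(-826557 - 828*(18 + 3*(-2 + 2*0))) = 1/(-826557 - 828*(18 + 3*(-2 + 0))) = 1/(-826557 - 828*(18 + 3*(-2))) = 1/(-826557 - 828*(18 - 6)) = 1/(-826557 - 828*12) = 1/(-826557 - 9936) = 1/(-836493) = -1/836493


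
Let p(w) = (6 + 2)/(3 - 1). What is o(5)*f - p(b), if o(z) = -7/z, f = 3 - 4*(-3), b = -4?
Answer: -25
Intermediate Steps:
p(w) = 4 (p(w) = 8/2 = 8*(½) = 4)
f = 15 (f = 3 + 12 = 15)
o(5)*f - p(b) = -7/5*15 - 1*4 = -7*⅕*15 - 4 = -7/5*15 - 4 = -21 - 4 = -25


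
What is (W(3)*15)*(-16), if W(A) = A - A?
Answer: 0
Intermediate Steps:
W(A) = 0
(W(3)*15)*(-16) = (0*15)*(-16) = 0*(-16) = 0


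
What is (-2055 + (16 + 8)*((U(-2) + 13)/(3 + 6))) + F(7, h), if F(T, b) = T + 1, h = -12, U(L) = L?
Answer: -6053/3 ≈ -2017.7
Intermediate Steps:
F(T, b) = 1 + T
(-2055 + (16 + 8)*((U(-2) + 13)/(3 + 6))) + F(7, h) = (-2055 + (16 + 8)*((-2 + 13)/(3 + 6))) + (1 + 7) = (-2055 + 24*(11/9)) + 8 = (-2055 + 88/3) + 8 = -6077/3 + 8 = -6053/3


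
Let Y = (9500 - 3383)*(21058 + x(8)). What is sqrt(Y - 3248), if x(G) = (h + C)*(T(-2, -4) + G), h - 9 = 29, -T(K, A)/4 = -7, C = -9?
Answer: sqrt(135194686) ≈ 11627.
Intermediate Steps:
T(K, A) = 28 (T(K, A) = -4*(-7) = 28)
h = 38 (h = 9 + 29 = 38)
x(G) = 812 + 29*G (x(G) = (38 - 9)*(28 + G) = 29*(28 + G) = 812 + 29*G)
Y = 135197934 (Y = (9500 - 3383)*(21058 + (812 + 29*8)) = 6117*(21058 + (812 + 232)) = 6117*(21058 + 1044) = 6117*22102 = 135197934)
sqrt(Y - 3248) = sqrt(135197934 - 3248) = sqrt(135194686)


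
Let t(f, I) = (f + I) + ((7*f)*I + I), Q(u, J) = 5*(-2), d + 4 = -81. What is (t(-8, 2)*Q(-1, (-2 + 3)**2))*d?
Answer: -98600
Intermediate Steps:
d = -85 (d = -4 - 81 = -85)
Q(u, J) = -10
t(f, I) = f + 2*I + 7*I*f (t(f, I) = (I + f) + (7*I*f + I) = (I + f) + (I + 7*I*f) = f + 2*I + 7*I*f)
(t(-8, 2)*Q(-1, (-2 + 3)**2))*d = ((-8 + 2*2 + 7*2*(-8))*(-10))*(-85) = ((-8 + 4 - 112)*(-10))*(-85) = -116*(-10)*(-85) = 1160*(-85) = -98600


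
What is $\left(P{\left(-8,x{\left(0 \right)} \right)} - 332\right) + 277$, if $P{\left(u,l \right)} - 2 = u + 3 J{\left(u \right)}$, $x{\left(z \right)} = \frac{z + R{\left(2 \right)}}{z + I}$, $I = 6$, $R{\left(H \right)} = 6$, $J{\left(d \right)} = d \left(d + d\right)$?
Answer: $323$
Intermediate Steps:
$J{\left(d \right)} = 2 d^{2}$ ($J{\left(d \right)} = d 2 d = 2 d^{2}$)
$x{\left(z \right)} = 1$ ($x{\left(z \right)} = \frac{z + 6}{z + 6} = \frac{6 + z}{6 + z} = 1$)
$P{\left(u,l \right)} = 2 + u + 6 u^{2}$ ($P{\left(u,l \right)} = 2 + \left(u + 3 \cdot 2 u^{2}\right) = 2 + \left(u + 6 u^{2}\right) = 2 + u + 6 u^{2}$)
$\left(P{\left(-8,x{\left(0 \right)} \right)} - 332\right) + 277 = \left(\left(2 - 8 + 6 \left(-8\right)^{2}\right) - 332\right) + 277 = \left(\left(2 - 8 + 6 \cdot 64\right) - 332\right) + 277 = \left(\left(2 - 8 + 384\right) - 332\right) + 277 = \left(378 - 332\right) + 277 = 46 + 277 = 323$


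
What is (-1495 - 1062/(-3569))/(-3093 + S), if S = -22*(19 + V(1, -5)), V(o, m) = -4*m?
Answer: 5334593/14101119 ≈ 0.37831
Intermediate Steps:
S = -858 (S = -22*(19 - 4*(-5)) = -22*(19 + 20) = -22*39 = -858)
(-1495 - 1062/(-3569))/(-3093 + S) = (-1495 - 1062/(-3569))/(-3093 - 858) = (-1495 - 1062*(-1/3569))/(-3951) = (-1495 + 1062/3569)*(-1/3951) = -5334593/3569*(-1/3951) = 5334593/14101119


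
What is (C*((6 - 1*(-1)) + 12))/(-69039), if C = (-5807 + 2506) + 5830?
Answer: -5339/7671 ≈ -0.69600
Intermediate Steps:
C = 2529 (C = -3301 + 5830 = 2529)
(C*((6 - 1*(-1)) + 12))/(-69039) = (2529*((6 - 1*(-1)) + 12))/(-69039) = (2529*((6 + 1) + 12))*(-1/69039) = (2529*(7 + 12))*(-1/69039) = (2529*19)*(-1/69039) = 48051*(-1/69039) = -5339/7671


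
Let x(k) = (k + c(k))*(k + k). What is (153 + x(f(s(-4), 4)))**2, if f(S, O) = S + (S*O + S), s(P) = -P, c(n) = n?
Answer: 6036849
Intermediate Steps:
f(S, O) = 2*S + O*S (f(S, O) = S + (O*S + S) = S + (S + O*S) = 2*S + O*S)
x(k) = 4*k**2 (x(k) = (k + k)*(k + k) = (2*k)*(2*k) = 4*k**2)
(153 + x(f(s(-4), 4)))**2 = (153 + 4*((-1*(-4))*(2 + 4))**2)**2 = (153 + 4*(4*6)**2)**2 = (153 + 4*24**2)**2 = (153 + 4*576)**2 = (153 + 2304)**2 = 2457**2 = 6036849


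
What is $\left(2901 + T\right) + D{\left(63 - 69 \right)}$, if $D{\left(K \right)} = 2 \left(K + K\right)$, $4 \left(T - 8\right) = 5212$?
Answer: $4188$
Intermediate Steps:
$T = 1311$ ($T = 8 + \frac{1}{4} \cdot 5212 = 8 + 1303 = 1311$)
$D{\left(K \right)} = 4 K$ ($D{\left(K \right)} = 2 \cdot 2 K = 4 K$)
$\left(2901 + T\right) + D{\left(63 - 69 \right)} = \left(2901 + 1311\right) + 4 \left(63 - 69\right) = 4212 + 4 \left(63 - 69\right) = 4212 + 4 \left(-6\right) = 4212 - 24 = 4188$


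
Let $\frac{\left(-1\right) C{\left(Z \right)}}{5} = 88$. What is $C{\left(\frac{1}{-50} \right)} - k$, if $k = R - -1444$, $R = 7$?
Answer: $-1891$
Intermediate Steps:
$C{\left(Z \right)} = -440$ ($C{\left(Z \right)} = \left(-5\right) 88 = -440$)
$k = 1451$ ($k = 7 - -1444 = 7 + 1444 = 1451$)
$C{\left(\frac{1}{-50} \right)} - k = -440 - 1451 = -1891$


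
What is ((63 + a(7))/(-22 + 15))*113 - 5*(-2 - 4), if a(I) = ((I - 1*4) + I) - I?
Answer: -7248/7 ≈ -1035.4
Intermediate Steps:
a(I) = -4 + I (a(I) = ((I - 4) + I) - I = ((-4 + I) + I) - I = (-4 + 2*I) - I = -4 + I)
((63 + a(7))/(-22 + 15))*113 - 5*(-2 - 4) = ((63 + (-4 + 7))/(-22 + 15))*113 - 5*(-2 - 4) = ((63 + 3)/(-7))*113 - 5*(-6) = (66*(-1/7))*113 + 30 = -66/7*113 + 30 = -7458/7 + 30 = -7248/7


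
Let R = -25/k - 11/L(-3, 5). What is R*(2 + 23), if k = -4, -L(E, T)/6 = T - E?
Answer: 7775/48 ≈ 161.98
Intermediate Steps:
L(E, T) = -6*T + 6*E (L(E, T) = -6*(T - E) = -6*T + 6*E)
R = 311/48 (R = -25/(-4) - 11/(-6*5 + 6*(-3)) = -25*(-1/4) - 11/(-30 - 18) = 25/4 - 11/(-48) = 25/4 - 11*(-1/48) = 25/4 + 11/48 = 311/48 ≈ 6.4792)
R*(2 + 23) = 311*(2 + 23)/48 = (311/48)*25 = 7775/48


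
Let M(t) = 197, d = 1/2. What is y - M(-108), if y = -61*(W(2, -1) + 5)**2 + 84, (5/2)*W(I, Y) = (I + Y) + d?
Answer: -50649/25 ≈ -2026.0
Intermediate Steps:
d = 1/2 ≈ 0.50000
W(I, Y) = 1/5 + 2*I/5 + 2*Y/5 (W(I, Y) = 2*((I + Y) + 1/2)/5 = 2*(1/2 + I + Y)/5 = 1/5 + 2*I/5 + 2*Y/5)
y = -45724/25 (y = -61*((1/5 + (2/5)*2 + (2/5)*(-1)) + 5)**2 + 84 = -61*((1/5 + 4/5 - 2/5) + 5)**2 + 84 = -61*(3/5 + 5)**2 + 84 = -61*(28/5)**2 + 84 = -61*784/25 + 84 = -47824/25 + 84 = -45724/25 ≈ -1829.0)
y - M(-108) = -45724/25 - 1*197 = -45724/25 - 197 = -50649/25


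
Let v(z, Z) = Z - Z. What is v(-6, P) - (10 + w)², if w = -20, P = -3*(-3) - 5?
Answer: -100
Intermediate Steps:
P = 4 (P = 9 - 5 = 4)
v(z, Z) = 0
v(-6, P) - (10 + w)² = 0 - (10 - 20)² = 0 - 1*(-10)² = 0 - 1*100 = 0 - 100 = -100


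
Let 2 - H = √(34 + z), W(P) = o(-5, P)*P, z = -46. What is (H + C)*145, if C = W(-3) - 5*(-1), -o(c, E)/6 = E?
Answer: -6815 - 290*I*√3 ≈ -6815.0 - 502.29*I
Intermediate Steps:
o(c, E) = -6*E
W(P) = -6*P² (W(P) = (-6*P)*P = -6*P²)
C = -49 (C = -6*(-3)² - 5*(-1) = -6*9 + 5 = -54 + 5 = -49)
H = 2 - 2*I*√3 (H = 2 - √(34 - 46) = 2 - √(-12) = 2 - 2*I*√3 ≈ 2.0 - 3.4641*I)
(H + C)*145 = ((2 - 2*I*√3) - 49)*145 = (-47 - 2*I*√3)*145 = -6815 - 290*I*√3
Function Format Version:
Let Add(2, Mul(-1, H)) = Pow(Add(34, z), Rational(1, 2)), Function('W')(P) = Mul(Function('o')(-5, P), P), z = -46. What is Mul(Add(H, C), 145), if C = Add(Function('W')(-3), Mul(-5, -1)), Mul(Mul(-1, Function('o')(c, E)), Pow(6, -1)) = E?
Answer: Add(-6815, Mul(-290, I, Pow(3, Rational(1, 2)))) ≈ Add(-6815.0, Mul(-502.29, I))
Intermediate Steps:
Function('o')(c, E) = Mul(-6, E)
Function('W')(P) = Mul(-6, Pow(P, 2)) (Function('W')(P) = Mul(Mul(-6, P), P) = Mul(-6, Pow(P, 2)))
C = -49 (C = Add(Mul(-6, Pow(-3, 2)), Mul(-5, -1)) = Add(Mul(-6, 9), 5) = Add(-54, 5) = -49)
H = Add(2, Mul(-2, I, Pow(3, Rational(1, 2)))) (H = Add(2, Mul(-1, Pow(Add(34, -46), Rational(1, 2)))) = Add(2, Mul(-1, Pow(-12, Rational(1, 2)))) = Add(2, Mul(-1, Mul(2, I, Pow(3, Rational(1, 2))))) = Add(2, Mul(-2, I, Pow(3, Rational(1, 2)))) ≈ Add(2.0000, Mul(-3.4641, I)))
Mul(Add(H, C), 145) = Mul(Add(Add(2, Mul(-2, I, Pow(3, Rational(1, 2)))), -49), 145) = Mul(Add(-47, Mul(-2, I, Pow(3, Rational(1, 2)))), 145) = Add(-6815, Mul(-290, I, Pow(3, Rational(1, 2))))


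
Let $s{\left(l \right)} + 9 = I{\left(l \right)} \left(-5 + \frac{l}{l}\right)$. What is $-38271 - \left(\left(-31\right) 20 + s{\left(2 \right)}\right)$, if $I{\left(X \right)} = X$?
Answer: $-37634$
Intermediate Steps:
$s{\left(l \right)} = -9 - 4 l$ ($s{\left(l \right)} = -9 + l \left(-5 + \frac{l}{l}\right) = -9 + l \left(-5 + 1\right) = -9 + l \left(-4\right) = -9 - 4 l$)
$-38271 - \left(\left(-31\right) 20 + s{\left(2 \right)}\right) = -38271 - \left(\left(-31\right) 20 - 17\right) = -38271 - \left(-620 - 17\right) = -38271 - -637 = -38271 + 637 = -37634$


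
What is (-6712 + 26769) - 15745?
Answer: 4312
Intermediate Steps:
(-6712 + 26769) - 15745 = 20057 - 15745 = 4312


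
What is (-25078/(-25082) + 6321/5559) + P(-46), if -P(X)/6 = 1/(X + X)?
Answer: 2354013503/1068969758 ≈ 2.2021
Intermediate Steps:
P(X) = -3/X (P(X) = -6/(X + X) = -6*1/(2*X) = -3/X)
(-25078/(-25082) + 6321/5559) + P(-46) = (-25078/(-25082) + 6321/5559) - 3/(-46) = (-25078*(-1/25082) + 6321*(1/5559)) - 3*(-1/46) = (12539/12541 + 2107/1853) + 3/46 = 49658654/23238473 + 3/46 = 2354013503/1068969758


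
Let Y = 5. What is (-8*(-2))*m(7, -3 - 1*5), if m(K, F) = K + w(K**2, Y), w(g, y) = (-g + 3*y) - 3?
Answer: -480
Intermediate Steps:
w(g, y) = -3 - g + 3*y
m(K, F) = 12 + K - K**2 (m(K, F) = K + (-3 - K**2 + 3*5) = K + (-3 - K**2 + 15) = K + (12 - K**2) = 12 + K - K**2)
(-8*(-2))*m(7, -3 - 1*5) = (-8*(-2))*(12 + 7 - 1*7**2) = 16*(12 + 7 - 1*49) = 16*(12 + 7 - 49) = 16*(-30) = -480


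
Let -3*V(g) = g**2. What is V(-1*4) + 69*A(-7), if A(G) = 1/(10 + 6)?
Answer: -49/48 ≈ -1.0208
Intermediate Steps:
A(G) = 1/16
V(g) = -g**2/3
V(-1*4) + 69*A(-7) = -(-1*4)**2/3 + 69*(1/16) = -1/3*(-4)**2 + 69/16 = -1/3*16 + 69/16 = -16/3 + 69/16 = -49/48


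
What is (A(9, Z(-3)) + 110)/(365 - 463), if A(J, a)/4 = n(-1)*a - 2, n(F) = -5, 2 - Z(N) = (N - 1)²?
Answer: -191/49 ≈ -3.8980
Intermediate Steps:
Z(N) = 2 - (-1 + N)² (Z(N) = 2 - (N - 1)² = 2 - (-1 + N)²)
A(J, a) = -8 - 20*a (A(J, a) = 4*(-5*a - 2) = 4*(-2 - 5*a) = -8 - 20*a)
(A(9, Z(-3)) + 110)/(365 - 463) = ((-8 - 20*(2 - (-1 - 3)²)) + 110)/(365 - 463) = ((-8 - 20*(2 - 1*(-4)²)) + 110)/(-98) = ((-8 - 20*(2 - 1*16)) + 110)*(-1/98) = ((-8 - 20*(2 - 16)) + 110)*(-1/98) = ((-8 - 20*(-14)) + 110)*(-1/98) = ((-8 + 280) + 110)*(-1/98) = (272 + 110)*(-1/98) = 382*(-1/98) = -191/49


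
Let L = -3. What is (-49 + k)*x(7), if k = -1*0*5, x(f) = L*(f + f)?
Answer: 2058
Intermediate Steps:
x(f) = -6*f (x(f) = -3*(f + f) = -6*f)
k = 0 (k = 0*5 = 0)
(-49 + k)*x(7) = (-49 + 0)*(-6*7) = -49*(-42) = 2058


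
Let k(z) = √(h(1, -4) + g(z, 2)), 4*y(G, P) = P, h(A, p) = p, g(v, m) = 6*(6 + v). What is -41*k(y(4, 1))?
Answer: -41*√134/2 ≈ -237.30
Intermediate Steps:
g(v, m) = 36 + 6*v
y(G, P) = P/4
k(z) = √(32 + 6*z) (k(z) = √(-4 + (36 + 6*z)) = √(32 + 6*z))
-41*k(y(4, 1)) = -41*√(32 + 6*((¼)*1)) = -41*√(32 + 6*(¼)) = -41*√(32 + 3/2) = -41*√134/2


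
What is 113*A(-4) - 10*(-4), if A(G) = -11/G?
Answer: 1403/4 ≈ 350.75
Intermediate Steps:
113*A(-4) - 10*(-4) = 113*(-11/(-4)) - 10*(-4) = 113*(-11*(-1/4)) + 40 = 113*(11/4) + 40 = 1243/4 + 40 = 1403/4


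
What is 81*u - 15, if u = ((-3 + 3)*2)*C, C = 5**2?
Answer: -15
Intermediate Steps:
C = 25
u = 0 (u = ((-3 + 3)*2)*25 = (0*2)*25 = 0*25 = 0)
81*u - 15 = 81*0 - 15 = 0 - 15 = -15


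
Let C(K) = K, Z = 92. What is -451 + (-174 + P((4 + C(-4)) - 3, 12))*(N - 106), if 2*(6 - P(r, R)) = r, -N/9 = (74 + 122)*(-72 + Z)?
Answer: 5891318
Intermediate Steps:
N = -35280 (N = -9*(74 + 122)*(-72 + 92) = -1764*20 = -9*3920 = -35280)
P(r, R) = 6 - r/2
-451 + (-174 + P((4 + C(-4)) - 3, 12))*(N - 106) = -451 + (-174 + (6 - ((4 - 4) - 3)/2))*(-35280 - 106) = -451 + (-174 + (6 - (0 - 3)/2))*(-35386) = -451 + (-174 + (6 - 1/2*(-3)))*(-35386) = -451 + (-174 + (6 + 3/2))*(-35386) = -451 + (-174 + 15/2)*(-35386) = -451 - 333/2*(-35386) = -451 + 5891769 = 5891318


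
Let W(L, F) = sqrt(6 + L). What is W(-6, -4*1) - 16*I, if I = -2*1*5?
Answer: 160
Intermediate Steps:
I = -10 (I = -2*5 = -10)
W(-6, -4*1) - 16*I = sqrt(6 - 6) - 16*(-10) = sqrt(0) + 160 = 0 + 160 = 160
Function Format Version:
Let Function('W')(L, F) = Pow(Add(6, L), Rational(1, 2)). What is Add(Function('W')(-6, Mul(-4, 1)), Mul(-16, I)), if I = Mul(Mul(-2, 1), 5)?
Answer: 160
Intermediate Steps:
I = -10 (I = Mul(-2, 5) = -10)
Add(Function('W')(-6, Mul(-4, 1)), Mul(-16, I)) = Add(Pow(Add(6, -6), Rational(1, 2)), Mul(-16, -10)) = Add(Pow(0, Rational(1, 2)), 160) = Add(0, 160) = 160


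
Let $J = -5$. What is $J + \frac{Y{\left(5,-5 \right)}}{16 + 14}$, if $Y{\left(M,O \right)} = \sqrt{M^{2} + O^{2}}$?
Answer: $-5 + \frac{\sqrt{2}}{6} \approx -4.7643$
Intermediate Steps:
$J + \frac{Y{\left(5,-5 \right)}}{16 + 14} = -5 + \frac{\sqrt{5^{2} + \left(-5\right)^{2}}}{16 + 14} = -5 + \frac{\sqrt{25 + 25}}{30} = -5 + \frac{\sqrt{50}}{30} = -5 + \frac{5 \sqrt{2}}{30} = -5 + \frac{\sqrt{2}}{6}$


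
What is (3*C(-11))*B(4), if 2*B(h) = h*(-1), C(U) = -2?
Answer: 12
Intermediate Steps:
B(h) = -h/2 (B(h) = (h*(-1))/2 = (-h)/2 = -h/2)
(3*C(-11))*B(4) = (3*(-2))*(-½*4) = -6*(-2) = 12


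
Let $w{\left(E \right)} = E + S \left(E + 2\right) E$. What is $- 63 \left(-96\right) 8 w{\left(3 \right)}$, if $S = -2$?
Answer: $-1306368$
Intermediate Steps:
$w{\left(E \right)} = E - 2 E \left(2 + E\right)$ ($w{\left(E \right)} = E - 2 \left(E + 2\right) E = E - 2 \left(2 + E\right) E = E - 2 E \left(2 + E\right)$)
$- 63 \left(-96\right) 8 w{\left(3 \right)} = - 63 \left(-96\right) 8 \cdot 3 \left(-3 - 6\right) = - \left(-6048\right) 8 \cdot 3 \left(-3 - 6\right) = - \left(-6048\right) 8 \cdot 3 \left(-9\right) = - \left(-6048\right) 8 \left(-27\right) = - \left(-6048\right) \left(-216\right) = \left(-1\right) 1306368 = -1306368$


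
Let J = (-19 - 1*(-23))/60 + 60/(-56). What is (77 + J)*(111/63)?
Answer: 590483/4410 ≈ 133.90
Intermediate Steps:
J = -211/210 (J = (-19 + 23)*(1/60) + 60*(-1/56) = 4*(1/60) - 15/14 = 1/15 - 15/14 = -211/210 ≈ -1.0048)
(77 + J)*(111/63) = (77 - 211/210)*(111/63) = 15959*(111*(1/63))/210 = (15959/210)*(37/21) = 590483/4410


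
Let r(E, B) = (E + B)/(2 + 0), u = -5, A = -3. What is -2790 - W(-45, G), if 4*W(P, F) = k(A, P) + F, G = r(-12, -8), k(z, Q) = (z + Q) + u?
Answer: -11097/4 ≈ -2774.3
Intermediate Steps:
k(z, Q) = -5 + Q + z (k(z, Q) = (z + Q) - 5 = (Q + z) - 5 = -5 + Q + z)
r(E, B) = B/2 + E/2 (r(E, B) = (B + E)/2 = (B + E)*(½) = B/2 + E/2)
G = -10 (G = (½)*(-8) + (½)*(-12) = -4 - 6 = -10)
W(P, F) = -2 + F/4 + P/4 (W(P, F) = ((-5 + P - 3) + F)/4 = ((-8 + P) + F)/4 = (-8 + F + P)/4 = -2 + F/4 + P/4)
-2790 - W(-45, G) = -2790 - (-2 + (¼)*(-10) + (¼)*(-45)) = -2790 - (-2 - 5/2 - 45/4) = -2790 - 1*(-63/4) = -2790 + 63/4 = -11097/4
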